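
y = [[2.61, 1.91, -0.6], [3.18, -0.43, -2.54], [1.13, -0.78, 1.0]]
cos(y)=[[-0.85, -0.19, 0.43], [-0.07, -0.78, 0.07], [-0.04, -0.16, -0.29]]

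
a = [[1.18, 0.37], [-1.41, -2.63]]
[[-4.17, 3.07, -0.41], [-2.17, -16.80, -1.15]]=a @[[-4.56, 0.72, -0.58],  [3.27, 6.0, 0.75]]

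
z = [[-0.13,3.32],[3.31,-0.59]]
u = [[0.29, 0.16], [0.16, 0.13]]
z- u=[[-0.42,3.16], [3.15,-0.72]]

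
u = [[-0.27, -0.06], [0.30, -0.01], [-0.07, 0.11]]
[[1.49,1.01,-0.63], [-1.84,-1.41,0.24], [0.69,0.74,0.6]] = u@ [[-6.06, -4.59, 0.99],[2.38, 3.78, 6.07]]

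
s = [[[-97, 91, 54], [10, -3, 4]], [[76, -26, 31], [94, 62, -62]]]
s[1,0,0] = 76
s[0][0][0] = -97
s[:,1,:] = [[10, -3, 4], [94, 62, -62]]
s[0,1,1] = -3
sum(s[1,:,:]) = 175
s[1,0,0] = 76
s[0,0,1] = 91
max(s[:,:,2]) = 54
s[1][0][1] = -26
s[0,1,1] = -3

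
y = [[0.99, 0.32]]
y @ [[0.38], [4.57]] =[[1.84]]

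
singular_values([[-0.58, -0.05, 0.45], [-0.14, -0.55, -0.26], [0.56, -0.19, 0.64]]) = [0.9, 0.74, 0.58]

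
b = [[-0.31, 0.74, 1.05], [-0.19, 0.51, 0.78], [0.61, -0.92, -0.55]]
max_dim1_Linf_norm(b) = 1.05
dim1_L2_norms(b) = [1.32, 0.95, 1.23]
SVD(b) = [[-0.66, -0.43, 0.62],[-0.47, -0.41, -0.78],[0.59, -0.80, 0.06]] @ diag([1.9850085383194835, 0.48117026201530855, 0.004035065162334152]) @ [[0.33, -0.64, -0.7], [-0.58, 0.44, -0.68], [-0.74, -0.63, 0.23]]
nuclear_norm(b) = 2.47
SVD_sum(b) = [[-0.43,0.83,0.91], [-0.31,0.59,0.65], [0.39,-0.75,-0.81]] + [[0.12, -0.09, 0.14], [0.11, -0.09, 0.13], [0.23, -0.17, 0.26]] + [[-0.0, -0.00, 0.00], [0.00, 0.0, -0.0], [-0.00, -0.0, 0.00]]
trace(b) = -0.35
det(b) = -0.00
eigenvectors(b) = [[(-0.72+0j), -0.76+0.00j, -0.76-0.00j], [-0.51+0.00j, -0.62+0.04j, -0.62-0.04j], [0.47+0.00j, (0.17-0.07j), (0.17+0.07j)]]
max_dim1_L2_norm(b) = 1.32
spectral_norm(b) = 1.99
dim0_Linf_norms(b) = [0.61, 0.92, 1.05]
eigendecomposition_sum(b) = [[-1.05+0.00j, 1.48-0.00j, 0.74+0.00j], [(-0.75+0j), (1.06-0j), (0.53+0j)], [(0.69-0j), (-0.98+0j), (-0.49-0j)]] + [[0.37-0.42j, (-0.37+0.54j), 0.15-0.05j], [(0.28-0.36j), (-0.28+0.46j), 0.12-0.05j], [-0.04+0.13j, (0.03-0.16j), -0.03+0.03j]] + [[(0.37+0.42j), -0.37-0.54j, (0.15+0.05j)], [(0.28+0.36j), -0.28-0.46j, 0.12+0.05j], [(-0.04-0.13j), 0.03+0.16j, (-0.03-0.03j)]]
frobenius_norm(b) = 2.04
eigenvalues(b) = [(-0.47+0j), (0.06+0.07j), (0.06-0.07j)]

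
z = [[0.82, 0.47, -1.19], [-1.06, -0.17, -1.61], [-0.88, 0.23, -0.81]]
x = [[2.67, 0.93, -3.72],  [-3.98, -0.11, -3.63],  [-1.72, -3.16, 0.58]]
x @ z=[[4.48, 0.24, -1.66],[0.05, -2.69, 7.85],[1.43, -0.14, 6.66]]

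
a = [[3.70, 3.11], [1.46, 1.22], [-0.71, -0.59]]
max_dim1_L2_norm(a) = 4.83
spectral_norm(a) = 5.28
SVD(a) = [[-0.92, 0.38],[-0.36, -0.64],[0.17, 0.67]] @ diag([5.275817578102967, 0.006991607808577738]) @ [[-0.77,-0.64], [-0.64,0.77]]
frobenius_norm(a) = 5.28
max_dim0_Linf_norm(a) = 3.7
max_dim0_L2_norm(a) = 4.04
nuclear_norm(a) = 5.28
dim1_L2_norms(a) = [4.83, 1.9, 0.92]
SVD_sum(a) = [[3.7,3.11], [1.46,1.22], [-0.71,-0.59]] + [[-0.0, 0.00], [0.0, -0.00], [-0.00, 0.00]]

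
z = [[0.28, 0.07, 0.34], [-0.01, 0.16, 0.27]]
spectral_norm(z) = 0.51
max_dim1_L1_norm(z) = 0.69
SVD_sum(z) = [[0.2, 0.12, 0.37], [0.12, 0.08, 0.23]] + [[0.08, -0.05, -0.03],  [-0.13, 0.08, 0.04]]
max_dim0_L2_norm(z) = 0.43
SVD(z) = [[-0.85, -0.53], [-0.53, 0.85]] @ diag([0.5106852017409079, 0.19157407111310285]) @ [[-0.46, -0.28, -0.84], [-0.81, 0.52, 0.27]]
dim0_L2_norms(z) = [0.28, 0.17, 0.43]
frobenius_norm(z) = 0.55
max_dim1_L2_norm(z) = 0.45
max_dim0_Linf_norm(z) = 0.34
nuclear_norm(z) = 0.70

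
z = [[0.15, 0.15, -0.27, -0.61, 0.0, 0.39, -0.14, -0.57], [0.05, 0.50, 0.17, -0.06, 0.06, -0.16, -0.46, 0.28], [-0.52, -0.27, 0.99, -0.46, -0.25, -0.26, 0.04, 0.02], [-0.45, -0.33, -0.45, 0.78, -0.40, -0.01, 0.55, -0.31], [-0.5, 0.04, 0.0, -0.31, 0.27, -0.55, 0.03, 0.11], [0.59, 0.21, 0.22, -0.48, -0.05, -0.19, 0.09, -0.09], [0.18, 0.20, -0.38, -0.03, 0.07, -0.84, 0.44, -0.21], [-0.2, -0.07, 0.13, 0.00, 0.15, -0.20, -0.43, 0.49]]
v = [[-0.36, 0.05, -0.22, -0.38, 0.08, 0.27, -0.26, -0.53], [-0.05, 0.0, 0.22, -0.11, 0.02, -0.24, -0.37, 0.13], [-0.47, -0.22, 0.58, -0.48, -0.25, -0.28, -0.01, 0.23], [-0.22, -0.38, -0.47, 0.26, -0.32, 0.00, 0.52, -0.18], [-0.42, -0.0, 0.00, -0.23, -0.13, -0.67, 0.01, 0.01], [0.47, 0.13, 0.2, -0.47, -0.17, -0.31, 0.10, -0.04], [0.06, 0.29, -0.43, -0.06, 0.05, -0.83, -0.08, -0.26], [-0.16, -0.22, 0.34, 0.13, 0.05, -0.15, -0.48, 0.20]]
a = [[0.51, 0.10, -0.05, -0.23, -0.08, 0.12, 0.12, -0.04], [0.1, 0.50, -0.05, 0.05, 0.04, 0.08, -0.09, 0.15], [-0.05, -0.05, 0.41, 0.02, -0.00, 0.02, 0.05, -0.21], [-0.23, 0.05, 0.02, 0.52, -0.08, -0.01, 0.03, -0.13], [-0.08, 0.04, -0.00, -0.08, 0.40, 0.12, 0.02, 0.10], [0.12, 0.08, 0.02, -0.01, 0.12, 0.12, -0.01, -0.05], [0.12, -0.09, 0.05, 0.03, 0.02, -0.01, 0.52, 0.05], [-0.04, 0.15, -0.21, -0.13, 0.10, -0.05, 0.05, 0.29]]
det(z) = -0.01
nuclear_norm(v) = 5.61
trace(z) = 3.43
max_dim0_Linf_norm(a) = 0.52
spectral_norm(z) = 1.66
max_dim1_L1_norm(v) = 2.52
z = v + a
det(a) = -0.00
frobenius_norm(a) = 1.40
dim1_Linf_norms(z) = [0.61, 0.5, 0.99, 0.78, 0.55, 0.59, 0.84, 0.49]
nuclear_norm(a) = 3.28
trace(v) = 0.16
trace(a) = 3.27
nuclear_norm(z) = 6.77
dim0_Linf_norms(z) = [0.59, 0.5, 0.99, 0.78, 0.4, 0.84, 0.55, 0.57]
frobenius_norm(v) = 2.41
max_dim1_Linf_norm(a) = 0.52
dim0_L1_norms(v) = [2.21, 1.29, 2.46, 2.12, 1.07, 2.75, 1.83, 1.58]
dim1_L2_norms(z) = [0.99, 0.78, 1.29, 1.3, 0.86, 0.85, 1.08, 0.74]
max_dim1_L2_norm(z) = 1.3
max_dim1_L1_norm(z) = 3.28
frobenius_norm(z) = 2.85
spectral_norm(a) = 0.82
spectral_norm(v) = 1.38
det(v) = -0.00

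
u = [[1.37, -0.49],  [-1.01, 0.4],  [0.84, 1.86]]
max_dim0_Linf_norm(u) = 1.86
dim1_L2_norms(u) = [1.45, 1.09, 2.04]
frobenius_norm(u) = 2.73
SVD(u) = [[-0.22, 0.77],[0.15, -0.58],[-0.97, -0.26]] @ diag([2.0578938857290017, 1.7964890077813422]) @ [[-0.61, -0.79], [0.79, -0.61]]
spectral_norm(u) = 2.06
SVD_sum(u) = [[0.27, 0.35], [-0.18, -0.24], [1.21, 1.57]] + [[1.1, -0.84], [-0.83, 0.64], [-0.37, 0.29]]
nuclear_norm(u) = 3.85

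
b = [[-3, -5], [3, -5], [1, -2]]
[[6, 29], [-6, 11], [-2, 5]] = b @ [[-2, -3], [0, -4]]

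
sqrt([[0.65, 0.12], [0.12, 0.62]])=[[0.8, 0.08], [0.08, 0.78]]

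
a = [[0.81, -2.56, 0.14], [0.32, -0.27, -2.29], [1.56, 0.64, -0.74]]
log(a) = [[0.95,-0.93,-1.36], [0.98,0.97,-1.68], [0.68,1.43,0.38]]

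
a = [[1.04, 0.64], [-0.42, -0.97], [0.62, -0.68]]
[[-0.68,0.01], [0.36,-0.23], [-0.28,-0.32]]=a @ [[-0.58, -0.18], [-0.12, 0.31]]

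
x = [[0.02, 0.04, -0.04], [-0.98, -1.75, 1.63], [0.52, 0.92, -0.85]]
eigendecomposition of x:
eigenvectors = [[0.02, -0.64, -0.34], [-0.89, 0.68, 0.74], [0.46, 0.35, 0.59]]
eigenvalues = [-2.58, -0.0, 0.0]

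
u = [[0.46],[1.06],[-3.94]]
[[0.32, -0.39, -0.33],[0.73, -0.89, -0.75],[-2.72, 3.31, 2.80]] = u @ [[0.69, -0.84, -0.71]]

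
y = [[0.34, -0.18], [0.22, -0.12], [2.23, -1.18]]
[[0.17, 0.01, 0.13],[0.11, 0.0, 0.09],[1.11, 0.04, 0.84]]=y @ [[0.23, -0.12, 0.0], [-0.51, -0.26, -0.71]]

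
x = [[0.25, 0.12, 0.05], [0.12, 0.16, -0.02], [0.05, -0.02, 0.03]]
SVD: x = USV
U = [[-0.83, 0.44, -0.35], [-0.55, -0.75, 0.37], [-0.10, 0.5, 0.86]]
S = [0.34, 0.1, 0.0]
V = [[-0.83, -0.55, -0.1], [0.44, -0.75, 0.50], [-0.35, 0.37, 0.86]]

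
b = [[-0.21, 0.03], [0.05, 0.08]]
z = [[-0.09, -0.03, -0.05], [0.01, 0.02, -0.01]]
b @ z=[[0.02, 0.01, 0.01], [-0.0, 0.0, -0.0]]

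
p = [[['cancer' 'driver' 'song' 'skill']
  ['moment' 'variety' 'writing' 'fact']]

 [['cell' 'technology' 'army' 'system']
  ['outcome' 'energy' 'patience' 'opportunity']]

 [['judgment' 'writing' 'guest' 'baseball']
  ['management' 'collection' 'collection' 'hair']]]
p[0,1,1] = 'variety'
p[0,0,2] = 'song'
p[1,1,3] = 'opportunity'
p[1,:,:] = [['cell', 'technology', 'army', 'system'], ['outcome', 'energy', 'patience', 'opportunity']]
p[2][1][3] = 'hair'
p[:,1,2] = ['writing', 'patience', 'collection']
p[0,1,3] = 'fact'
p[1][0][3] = 'system'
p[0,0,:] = ['cancer', 'driver', 'song', 'skill']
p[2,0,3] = 'baseball'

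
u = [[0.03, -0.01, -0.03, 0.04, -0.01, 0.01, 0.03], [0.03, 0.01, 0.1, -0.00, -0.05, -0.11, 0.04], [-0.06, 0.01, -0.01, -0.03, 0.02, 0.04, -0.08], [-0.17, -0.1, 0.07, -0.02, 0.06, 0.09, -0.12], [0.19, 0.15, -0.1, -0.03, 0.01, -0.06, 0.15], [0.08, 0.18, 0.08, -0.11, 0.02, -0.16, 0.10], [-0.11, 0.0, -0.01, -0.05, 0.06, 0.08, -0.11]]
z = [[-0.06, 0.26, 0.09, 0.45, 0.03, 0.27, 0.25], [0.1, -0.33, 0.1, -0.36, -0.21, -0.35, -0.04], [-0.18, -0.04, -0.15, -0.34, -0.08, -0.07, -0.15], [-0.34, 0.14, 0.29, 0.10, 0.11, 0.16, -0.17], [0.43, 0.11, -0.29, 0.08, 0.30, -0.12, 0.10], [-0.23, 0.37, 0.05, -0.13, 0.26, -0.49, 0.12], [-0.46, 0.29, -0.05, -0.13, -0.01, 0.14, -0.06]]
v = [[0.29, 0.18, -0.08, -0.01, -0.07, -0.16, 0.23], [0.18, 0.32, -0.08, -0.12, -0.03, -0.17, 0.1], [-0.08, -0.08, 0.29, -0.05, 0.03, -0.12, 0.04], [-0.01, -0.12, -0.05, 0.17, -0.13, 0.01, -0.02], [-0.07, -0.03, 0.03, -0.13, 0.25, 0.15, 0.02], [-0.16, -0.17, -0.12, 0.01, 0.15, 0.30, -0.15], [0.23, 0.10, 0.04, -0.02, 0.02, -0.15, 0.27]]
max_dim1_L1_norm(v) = 1.06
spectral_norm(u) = 0.50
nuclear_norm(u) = 0.99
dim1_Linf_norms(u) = [0.04, 0.11, 0.08, 0.17, 0.19, 0.18, 0.11]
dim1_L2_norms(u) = [0.07, 0.16, 0.11, 0.27, 0.31, 0.31, 0.19]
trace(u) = -0.25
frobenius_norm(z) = 1.62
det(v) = 0.00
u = z @ v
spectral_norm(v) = 0.82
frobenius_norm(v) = 1.03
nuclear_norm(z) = 3.41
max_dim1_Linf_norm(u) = 0.19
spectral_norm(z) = 0.99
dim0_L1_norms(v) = [1.02, 1.0, 0.69, 0.51, 0.68, 1.06, 0.83]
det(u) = -0.00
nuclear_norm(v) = 1.90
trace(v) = 1.89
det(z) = -0.00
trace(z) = -0.69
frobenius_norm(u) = 0.58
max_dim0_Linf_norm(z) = 0.49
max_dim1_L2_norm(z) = 0.73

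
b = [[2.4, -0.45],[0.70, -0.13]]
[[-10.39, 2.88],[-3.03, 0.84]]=b @ [[-4.52, 0.64], [-1.01, -2.98]]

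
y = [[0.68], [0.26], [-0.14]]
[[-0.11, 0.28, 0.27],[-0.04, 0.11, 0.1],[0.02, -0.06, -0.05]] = y@ [[-0.16,0.41,0.39]]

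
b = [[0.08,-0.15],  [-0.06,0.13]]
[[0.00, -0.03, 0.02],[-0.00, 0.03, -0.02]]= b@[[-0.02, 0.27, -0.18],[-0.03, 0.36, -0.24]]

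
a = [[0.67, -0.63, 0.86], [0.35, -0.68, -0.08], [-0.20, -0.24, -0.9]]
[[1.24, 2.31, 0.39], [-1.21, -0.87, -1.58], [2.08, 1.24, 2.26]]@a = [[1.56, -2.45, 0.53],[-0.80, 1.73, 0.45],[1.38, -2.70, -0.34]]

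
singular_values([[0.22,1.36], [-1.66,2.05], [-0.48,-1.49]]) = [3.03, 1.45]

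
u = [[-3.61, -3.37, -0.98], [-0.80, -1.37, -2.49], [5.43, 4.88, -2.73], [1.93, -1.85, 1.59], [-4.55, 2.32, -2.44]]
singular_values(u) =[9.21, 6.44, 3.19]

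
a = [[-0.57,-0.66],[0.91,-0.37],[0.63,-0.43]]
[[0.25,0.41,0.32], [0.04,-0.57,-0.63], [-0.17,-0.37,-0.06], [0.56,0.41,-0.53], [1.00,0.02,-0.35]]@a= [[0.43, -0.45], [-0.94, 0.46], [-0.28, 0.27], [-0.28, -0.29], [-0.77, -0.52]]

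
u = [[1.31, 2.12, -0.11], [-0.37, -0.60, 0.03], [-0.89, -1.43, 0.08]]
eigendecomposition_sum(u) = [[1.30+0.00j, 2.11-0.00j, (-0.11-0j)],[(-0.37+0j), (-0.59+0j), 0.03+0.00j],[-0.90+0.00j, -1.45+0.00j, 0.08+0.00j]] + [[0.00-0.00j, (0.01-0j), 0j], [-0.00+0.00j, (-0+0j), (-0-0j)], [0.00+0.00j, 0.01+0.00j, 0.00+0.00j]] + [[0.00+0.00j, 0.01+0.00j, 0.00-0.00j],[-0.00-0.00j, -0.00-0.00j, (-0+0j)],[-0j, 0.01-0.00j, -0j]]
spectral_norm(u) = 3.09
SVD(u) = [[-0.81, 0.47, 0.36], [0.23, -0.32, 0.92], [0.55, 0.83, 0.15]] @ diag([3.092531804522101, 0.006852580373466371, 0.0002831280759258586]) @ [[-0.53, -0.85, 0.05],[-0.56, 0.39, 0.73],[-0.64, 0.36, -0.68]]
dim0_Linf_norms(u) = [1.31, 2.12, 0.11]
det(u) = 0.00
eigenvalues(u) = [(0.79+0j), 0j, -0j]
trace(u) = 0.79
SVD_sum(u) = [[1.31, 2.12, -0.11], [-0.37, -0.60, 0.03], [-0.89, -1.43, 0.08]] + [[-0.0, 0.0, 0.00], [0.00, -0.00, -0.0], [-0.0, 0.00, 0.0]] + [[-0.0,  0.00,  -0.00], [-0.00,  0.00,  -0.00], [-0.0,  0.00,  -0.0]]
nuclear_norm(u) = 3.10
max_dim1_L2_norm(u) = 2.49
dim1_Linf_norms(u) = [2.12, 0.6, 1.43]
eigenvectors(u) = [[(-0.8+0j),  (-0.47+0.43j),  -0.47-0.43j],[0.23+0.00j,  (0.26-0.26j),  (0.26+0.26j)],[0.55+0.00j,  (-0.68+0j),  -0.68-0.00j]]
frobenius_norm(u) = 3.09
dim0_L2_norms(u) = [1.63, 2.63, 0.14]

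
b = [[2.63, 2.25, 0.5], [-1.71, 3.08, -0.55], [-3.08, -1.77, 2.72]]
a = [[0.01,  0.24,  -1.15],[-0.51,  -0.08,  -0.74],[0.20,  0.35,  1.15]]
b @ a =[[-1.02, 0.63, -4.11], [-1.70, -0.85, -0.95], [1.42, 0.35, 7.98]]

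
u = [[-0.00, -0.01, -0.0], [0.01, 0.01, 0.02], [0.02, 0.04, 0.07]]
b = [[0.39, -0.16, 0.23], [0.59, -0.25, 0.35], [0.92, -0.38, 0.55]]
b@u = [[0.0,0.0,0.01], [0.00,0.01,0.02], [0.01,0.01,0.03]]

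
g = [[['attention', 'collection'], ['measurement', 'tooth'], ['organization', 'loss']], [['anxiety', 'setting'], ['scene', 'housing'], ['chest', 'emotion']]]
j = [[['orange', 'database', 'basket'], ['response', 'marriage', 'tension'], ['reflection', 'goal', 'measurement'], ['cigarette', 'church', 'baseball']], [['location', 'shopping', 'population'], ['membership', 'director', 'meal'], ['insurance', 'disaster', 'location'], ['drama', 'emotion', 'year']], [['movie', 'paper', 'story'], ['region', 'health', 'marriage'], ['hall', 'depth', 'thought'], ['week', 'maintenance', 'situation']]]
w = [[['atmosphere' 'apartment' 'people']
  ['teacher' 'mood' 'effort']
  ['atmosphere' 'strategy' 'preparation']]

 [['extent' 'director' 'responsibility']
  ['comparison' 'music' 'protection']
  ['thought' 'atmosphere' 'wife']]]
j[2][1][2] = 'marriage'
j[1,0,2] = 'population'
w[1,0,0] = 'extent'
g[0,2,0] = 'organization'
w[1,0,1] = 'director'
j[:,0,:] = [['orange', 'database', 'basket'], ['location', 'shopping', 'population'], ['movie', 'paper', 'story']]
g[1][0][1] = 'setting'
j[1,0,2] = 'population'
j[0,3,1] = 'church'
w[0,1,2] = 'effort'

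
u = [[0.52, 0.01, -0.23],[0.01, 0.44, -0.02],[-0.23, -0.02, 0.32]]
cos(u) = [[0.84,-0.01,0.09], [-0.01,0.90,0.01], [0.09,0.01,0.92]]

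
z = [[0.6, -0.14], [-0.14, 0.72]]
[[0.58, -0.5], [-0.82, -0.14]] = z@ [[0.73, -0.92], [-0.99, -0.37]]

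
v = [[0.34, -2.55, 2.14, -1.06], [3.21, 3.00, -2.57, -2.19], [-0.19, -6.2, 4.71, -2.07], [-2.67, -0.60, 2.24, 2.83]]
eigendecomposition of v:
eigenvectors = [[-0.37+0.00j, -0.66+0.00j, -0.48+0.06j, -0.48-0.06j], [(0.38+0j), (0.32+0j), (-0.34+0.03j), (-0.34-0.03j)], [(-0.81+0j), (0.1+0j), -0.77+0.00j, -0.77-0.00j], [-0.26+0.00j, -0.67+0.00j, 0.04+0.23j, 0.04-0.23j]]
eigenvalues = [(6.85+0j), (0.17+0j), (1.93+0.85j), (1.93-0.85j)]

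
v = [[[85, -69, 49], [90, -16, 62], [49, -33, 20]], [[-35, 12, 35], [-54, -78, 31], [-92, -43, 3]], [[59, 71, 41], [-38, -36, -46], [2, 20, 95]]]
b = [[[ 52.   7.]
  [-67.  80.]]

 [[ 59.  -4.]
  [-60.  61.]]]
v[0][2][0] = 49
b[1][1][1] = 61.0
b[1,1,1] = 61.0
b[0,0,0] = 52.0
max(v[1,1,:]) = 31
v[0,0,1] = -69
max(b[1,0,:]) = 59.0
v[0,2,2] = 20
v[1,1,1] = -78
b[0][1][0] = -67.0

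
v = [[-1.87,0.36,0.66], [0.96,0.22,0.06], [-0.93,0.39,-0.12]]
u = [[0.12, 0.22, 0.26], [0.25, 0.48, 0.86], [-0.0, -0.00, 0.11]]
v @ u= [[-0.13,-0.24,-0.10], [0.17,0.32,0.45], [-0.01,-0.02,0.08]]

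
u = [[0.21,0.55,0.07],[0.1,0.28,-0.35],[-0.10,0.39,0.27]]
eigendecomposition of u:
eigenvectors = [[0.94+0.00j, -0.72+0.00j, (-0.72-0j)], [(0.3+0j), (0.1-0.39j), 0.10+0.39j], [0.17+0.00j, -0.53-0.20j, (-0.53+0.2j)]]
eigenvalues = [(0.4+0j), (0.18+0.32j), (0.18-0.32j)]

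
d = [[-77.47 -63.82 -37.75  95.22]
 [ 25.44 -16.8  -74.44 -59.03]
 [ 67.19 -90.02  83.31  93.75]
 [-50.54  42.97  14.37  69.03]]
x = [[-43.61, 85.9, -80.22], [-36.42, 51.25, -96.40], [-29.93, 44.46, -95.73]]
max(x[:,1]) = 85.9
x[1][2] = -96.4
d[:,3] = [95.22, -59.03, 93.75, 69.03]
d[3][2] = 14.37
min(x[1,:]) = -96.4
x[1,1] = 51.25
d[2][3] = 93.75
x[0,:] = [-43.61, 85.9, -80.22]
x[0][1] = 85.9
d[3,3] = 69.03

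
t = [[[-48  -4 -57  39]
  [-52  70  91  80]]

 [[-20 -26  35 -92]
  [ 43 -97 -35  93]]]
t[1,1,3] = 93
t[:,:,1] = [[-4, 70], [-26, -97]]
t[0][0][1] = -4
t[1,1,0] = 43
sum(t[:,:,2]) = 34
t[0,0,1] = -4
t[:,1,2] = [91, -35]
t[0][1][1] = 70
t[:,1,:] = [[-52, 70, 91, 80], [43, -97, -35, 93]]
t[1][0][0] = -20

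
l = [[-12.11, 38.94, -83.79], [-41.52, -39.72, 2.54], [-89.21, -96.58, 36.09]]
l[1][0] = -41.52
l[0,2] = -83.79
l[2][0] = -89.21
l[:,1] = [38.94, -39.72, -96.58]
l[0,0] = -12.11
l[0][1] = 38.94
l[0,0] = -12.11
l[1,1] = -39.72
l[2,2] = 36.09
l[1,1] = -39.72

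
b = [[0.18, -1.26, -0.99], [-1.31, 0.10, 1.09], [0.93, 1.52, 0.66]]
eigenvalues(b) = [-1.23, 0.25, 1.92]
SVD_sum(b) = [[-0.14,-1.28,-0.92], [0.05,0.48,0.35], [0.15,1.37,0.99]] + [[0.27, 0.07, -0.14], [-1.39, -0.35, 0.7], [0.75, 0.19, -0.38]] + [[0.05,-0.05,0.07],[0.03,-0.03,0.04],[0.03,-0.04,0.05]]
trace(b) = 0.94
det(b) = -0.59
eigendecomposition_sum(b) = [[-0.22, -0.23, 0.02], [-0.92, -0.95, 0.06], [0.85, 0.87, -0.06]] + [[0.17, 0.1, 0.15], [-0.16, -0.09, -0.14], [0.19, 0.11, 0.17]] + [[0.23, -1.13, -1.16], [-0.23, 1.14, 1.17], [-0.11, 0.54, 0.55]]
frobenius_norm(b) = 3.02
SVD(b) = [[-0.66,  0.17,  0.73], [0.25,  -0.87,  0.43], [0.71,  0.47,  0.53]] @ diag([2.3927304803494227, 1.8390445690781079, 0.13399970653375443]) @ [[0.09, 0.81, 0.58], [0.87, 0.22, -0.44], [0.48, -0.55, 0.68]]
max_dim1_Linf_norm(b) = 1.52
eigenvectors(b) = [[0.18, 0.58, -0.67], [0.72, -0.52, 0.67], [-0.67, 0.62, 0.32]]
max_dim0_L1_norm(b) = 2.88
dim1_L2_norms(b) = [1.61, 1.71, 1.9]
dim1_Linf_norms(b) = [1.26, 1.31, 1.52]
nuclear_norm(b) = 4.37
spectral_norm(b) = 2.39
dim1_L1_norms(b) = [2.43, 2.5, 3.11]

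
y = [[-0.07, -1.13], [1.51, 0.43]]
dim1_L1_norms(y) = [1.2, 1.94]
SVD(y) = [[-0.38,0.92], [0.92,0.38]] @ diag([1.6462225680326228, 1.0182098293083193]) @ [[0.86,0.5], [0.50,-0.86]]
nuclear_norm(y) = 2.66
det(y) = 1.68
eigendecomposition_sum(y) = [[(-0.04+0.66j), -0.56+0.08j], [(0.76-0.11j), 0.22+0.62j]] + [[(-0.04-0.66j),-0.57-0.08j], [(0.76+0.11j),0.22-0.62j]]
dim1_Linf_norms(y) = [1.13, 1.51]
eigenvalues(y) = [(0.18+1.28j), (0.18-1.28j)]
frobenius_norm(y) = 1.94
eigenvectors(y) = [[0.13-0.64j, 0.13+0.64j], [(-0.76+0j), -0.76-0.00j]]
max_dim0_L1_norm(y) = 1.58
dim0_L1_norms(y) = [1.58, 1.56]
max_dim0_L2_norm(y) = 1.51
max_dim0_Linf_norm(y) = 1.51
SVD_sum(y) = [[-0.54, -0.32], [1.31, 0.77]] + [[0.47, -0.81], [0.20, -0.34]]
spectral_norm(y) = 1.65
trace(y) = 0.36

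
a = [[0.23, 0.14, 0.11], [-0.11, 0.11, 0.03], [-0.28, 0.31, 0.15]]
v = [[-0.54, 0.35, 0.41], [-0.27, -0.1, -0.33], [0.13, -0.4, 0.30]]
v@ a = [[-0.28, 0.09, 0.01], [0.04, -0.15, -0.08], [-0.01, 0.07, 0.05]]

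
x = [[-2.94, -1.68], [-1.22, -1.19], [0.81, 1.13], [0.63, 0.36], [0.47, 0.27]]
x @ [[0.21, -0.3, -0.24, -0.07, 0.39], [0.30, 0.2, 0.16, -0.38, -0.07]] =[[-1.12, 0.55, 0.44, 0.84, -1.03],[-0.61, 0.13, 0.1, 0.54, -0.39],[0.51, -0.02, -0.01, -0.49, 0.24],[0.24, -0.12, -0.09, -0.18, 0.22],[0.18, -0.09, -0.07, -0.14, 0.16]]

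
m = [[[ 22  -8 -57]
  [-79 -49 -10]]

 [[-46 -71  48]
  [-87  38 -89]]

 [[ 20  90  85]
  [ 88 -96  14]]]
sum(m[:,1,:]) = -270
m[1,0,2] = 48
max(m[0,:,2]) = -10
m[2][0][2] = 85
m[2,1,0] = 88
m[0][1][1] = -49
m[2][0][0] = 20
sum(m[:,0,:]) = 83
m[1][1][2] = -89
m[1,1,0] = -87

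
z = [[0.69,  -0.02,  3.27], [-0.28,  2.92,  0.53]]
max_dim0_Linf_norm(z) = 3.27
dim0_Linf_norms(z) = [0.69, 2.92, 3.27]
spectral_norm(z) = 3.45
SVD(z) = [[-0.90, -0.44], [-0.44, 0.90]] @ diag([3.4493508825201697, 2.8560599589744817]) @ [[-0.14,-0.37,-0.92], [-0.19,0.92,-0.34]]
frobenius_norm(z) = 4.48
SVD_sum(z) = [[0.44, 1.14, 2.84], [0.22, 0.56, 1.40]] + [[0.25,-1.16,0.43], [-0.5,2.36,-0.87]]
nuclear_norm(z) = 6.31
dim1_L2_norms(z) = [3.34, 2.98]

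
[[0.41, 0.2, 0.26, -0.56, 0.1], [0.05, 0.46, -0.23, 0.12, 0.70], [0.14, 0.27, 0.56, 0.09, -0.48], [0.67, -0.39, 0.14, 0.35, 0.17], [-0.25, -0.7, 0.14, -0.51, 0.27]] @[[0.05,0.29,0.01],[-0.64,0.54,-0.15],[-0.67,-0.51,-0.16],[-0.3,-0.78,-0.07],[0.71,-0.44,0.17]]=[[-0.04, 0.49, -0.01], [0.32, -0.02, 0.08], [-0.91, 0.04, -0.22], [0.2, -0.44, 0.05], [0.69, -0.24, 0.16]]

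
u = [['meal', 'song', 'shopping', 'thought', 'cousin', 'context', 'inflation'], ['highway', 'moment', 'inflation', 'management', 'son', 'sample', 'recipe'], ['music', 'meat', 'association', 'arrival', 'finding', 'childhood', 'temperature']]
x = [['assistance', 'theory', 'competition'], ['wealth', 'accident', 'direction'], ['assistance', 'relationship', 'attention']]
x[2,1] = 'relationship'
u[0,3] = 'thought'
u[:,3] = ['thought', 'management', 'arrival']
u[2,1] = 'meat'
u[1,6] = 'recipe'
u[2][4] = 'finding'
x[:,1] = ['theory', 'accident', 'relationship']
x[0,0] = 'assistance'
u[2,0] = 'music'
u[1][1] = 'moment'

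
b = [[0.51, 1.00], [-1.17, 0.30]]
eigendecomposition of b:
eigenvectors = [[-0.07-0.68j, (-0.07+0.68j)], [0.73+0.00j, (0.73-0j)]]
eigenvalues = [(0.4+1.08j), (0.4-1.08j)]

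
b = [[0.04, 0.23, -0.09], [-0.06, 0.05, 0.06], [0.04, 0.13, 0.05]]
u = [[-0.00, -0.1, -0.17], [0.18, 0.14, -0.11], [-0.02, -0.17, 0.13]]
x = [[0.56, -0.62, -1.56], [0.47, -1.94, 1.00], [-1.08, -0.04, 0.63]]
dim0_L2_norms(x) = [1.3, 2.04, 1.96]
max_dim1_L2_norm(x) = 2.23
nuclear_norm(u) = 0.62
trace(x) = -0.75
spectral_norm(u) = 0.31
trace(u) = 0.27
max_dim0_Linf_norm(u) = 0.18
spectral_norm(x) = 2.24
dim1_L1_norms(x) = [2.74, 3.41, 1.75]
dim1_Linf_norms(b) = [0.23, 0.06, 0.13]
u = x @ b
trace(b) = 0.14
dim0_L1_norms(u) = [0.2, 0.41, 0.41]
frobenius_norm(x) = 3.11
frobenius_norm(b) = 0.31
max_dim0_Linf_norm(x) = 1.94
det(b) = 0.00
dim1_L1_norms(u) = [0.27, 0.43, 0.32]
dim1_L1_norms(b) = [0.36, 0.17, 0.22]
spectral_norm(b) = 0.28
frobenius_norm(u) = 0.39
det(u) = 0.01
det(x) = 3.49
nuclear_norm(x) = 5.03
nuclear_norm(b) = 0.45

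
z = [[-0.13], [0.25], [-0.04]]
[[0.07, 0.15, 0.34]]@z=[[0.01]]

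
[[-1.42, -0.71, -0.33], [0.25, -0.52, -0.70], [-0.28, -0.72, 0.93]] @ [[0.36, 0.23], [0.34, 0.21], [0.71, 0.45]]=[[-0.99, -0.62],  [-0.58, -0.37],  [0.31, 0.2]]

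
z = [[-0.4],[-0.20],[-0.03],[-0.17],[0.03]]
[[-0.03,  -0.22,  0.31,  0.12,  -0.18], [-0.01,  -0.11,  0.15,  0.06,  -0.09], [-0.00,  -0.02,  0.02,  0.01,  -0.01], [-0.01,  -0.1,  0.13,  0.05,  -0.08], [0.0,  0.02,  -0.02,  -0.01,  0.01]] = z@[[0.07, 0.56, -0.77, -0.29, 0.45]]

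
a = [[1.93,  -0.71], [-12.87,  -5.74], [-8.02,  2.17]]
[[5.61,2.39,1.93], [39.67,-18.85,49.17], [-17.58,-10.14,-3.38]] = a @ [[0.2, 1.34, -1.18], [-7.36, 0.28, -5.92]]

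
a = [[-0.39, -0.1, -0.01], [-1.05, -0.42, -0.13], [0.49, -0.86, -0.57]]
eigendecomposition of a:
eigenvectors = [[-0.11, 0.13, 0.1], [0.52, 0.19, 0.43], [-0.85, -0.97, 0.9]]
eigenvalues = [0.01, -0.46, -0.93]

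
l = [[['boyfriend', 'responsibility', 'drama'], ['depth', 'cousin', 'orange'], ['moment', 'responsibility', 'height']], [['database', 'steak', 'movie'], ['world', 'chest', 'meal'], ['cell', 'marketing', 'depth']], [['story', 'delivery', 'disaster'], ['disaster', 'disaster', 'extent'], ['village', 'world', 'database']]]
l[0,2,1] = 'responsibility'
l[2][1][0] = 'disaster'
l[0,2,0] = 'moment'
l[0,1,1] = 'cousin'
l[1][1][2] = 'meal'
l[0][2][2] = 'height'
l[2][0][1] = 'delivery'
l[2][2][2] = 'database'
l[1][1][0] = 'world'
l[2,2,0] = 'village'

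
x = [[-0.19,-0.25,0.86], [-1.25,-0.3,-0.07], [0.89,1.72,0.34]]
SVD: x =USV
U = [[-0.1, -0.76, 0.64], [-0.47, -0.54, -0.7], [0.88, -0.37, -0.3]]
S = [2.19, 0.93, 0.84]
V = [[0.63, 0.76, 0.11], [0.52, -0.31, -0.80], [0.57, -0.56, 0.59]]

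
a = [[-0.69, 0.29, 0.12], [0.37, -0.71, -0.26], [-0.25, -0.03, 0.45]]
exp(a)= [[0.52, 0.14, 0.08], [0.21, 0.52, -0.23], [-0.24, -0.06, 1.56]]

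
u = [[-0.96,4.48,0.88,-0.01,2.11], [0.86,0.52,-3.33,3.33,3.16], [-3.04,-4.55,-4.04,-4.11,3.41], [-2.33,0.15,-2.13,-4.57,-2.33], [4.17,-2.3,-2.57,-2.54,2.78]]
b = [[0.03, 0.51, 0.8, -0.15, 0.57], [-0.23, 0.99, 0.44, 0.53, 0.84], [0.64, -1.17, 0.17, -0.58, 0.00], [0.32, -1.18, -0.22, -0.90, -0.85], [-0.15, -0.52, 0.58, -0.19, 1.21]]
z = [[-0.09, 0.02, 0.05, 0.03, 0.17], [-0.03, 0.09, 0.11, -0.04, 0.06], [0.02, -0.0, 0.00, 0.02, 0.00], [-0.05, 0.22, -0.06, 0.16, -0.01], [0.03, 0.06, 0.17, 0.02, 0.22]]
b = u @ z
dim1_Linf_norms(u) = [4.48, 3.33, 4.55, 4.57, 4.17]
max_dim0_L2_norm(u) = 7.44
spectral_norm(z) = 0.36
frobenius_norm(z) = 0.48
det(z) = -0.00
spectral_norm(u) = 10.18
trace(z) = 0.38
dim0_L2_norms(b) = [0.77, 2.07, 1.12, 1.22, 1.79]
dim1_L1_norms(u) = [8.44, 11.2, 19.15, 11.51, 14.36]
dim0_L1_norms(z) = [0.22, 0.39, 0.39, 0.27, 0.46]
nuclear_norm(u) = 30.01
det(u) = -4784.19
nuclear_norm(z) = 0.85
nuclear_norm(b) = 5.50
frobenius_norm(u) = 14.63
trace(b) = 1.50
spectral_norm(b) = 2.68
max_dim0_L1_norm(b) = 4.37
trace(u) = -6.27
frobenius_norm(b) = 3.29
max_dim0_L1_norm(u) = 14.56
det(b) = 0.03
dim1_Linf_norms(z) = [0.17, 0.11, 0.02, 0.22, 0.22]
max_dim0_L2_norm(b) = 2.07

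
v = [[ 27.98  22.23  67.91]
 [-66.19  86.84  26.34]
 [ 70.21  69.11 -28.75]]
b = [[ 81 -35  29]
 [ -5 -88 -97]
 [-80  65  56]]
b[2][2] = 56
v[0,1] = 22.23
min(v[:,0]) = -66.19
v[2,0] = 70.21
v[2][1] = 69.11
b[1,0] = -5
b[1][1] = -88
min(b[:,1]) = -88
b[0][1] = -35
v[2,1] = 69.11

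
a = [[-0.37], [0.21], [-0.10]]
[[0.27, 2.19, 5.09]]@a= [[-0.15]]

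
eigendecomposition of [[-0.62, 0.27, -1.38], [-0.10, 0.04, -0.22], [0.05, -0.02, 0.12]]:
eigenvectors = [[0.98,-0.61,-0.91], [0.16,-0.78,-0.03], [-0.08,0.12,0.41]]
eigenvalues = [-0.47, -0.0, 0.01]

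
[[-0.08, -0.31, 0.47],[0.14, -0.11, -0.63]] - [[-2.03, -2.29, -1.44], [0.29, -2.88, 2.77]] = [[1.95, 1.98, 1.91], [-0.15, 2.77, -3.4]]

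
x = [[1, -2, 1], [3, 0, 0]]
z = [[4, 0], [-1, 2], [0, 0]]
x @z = [[6, -4], [12, 0]]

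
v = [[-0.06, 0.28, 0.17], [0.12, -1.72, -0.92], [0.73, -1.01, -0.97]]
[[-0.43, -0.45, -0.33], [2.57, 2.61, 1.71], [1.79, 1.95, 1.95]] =v @ [[-0.55, 0.12, 0.34], [-0.73, -1.08, -0.08], [-1.50, -0.8, -1.67]]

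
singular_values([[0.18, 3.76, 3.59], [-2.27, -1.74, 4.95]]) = [6.41, 4.32]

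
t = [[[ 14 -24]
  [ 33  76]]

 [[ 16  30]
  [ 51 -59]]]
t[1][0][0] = 16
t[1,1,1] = -59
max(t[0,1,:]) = 76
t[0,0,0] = 14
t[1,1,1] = -59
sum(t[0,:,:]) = 99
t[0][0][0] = 14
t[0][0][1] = -24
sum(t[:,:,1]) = 23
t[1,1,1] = -59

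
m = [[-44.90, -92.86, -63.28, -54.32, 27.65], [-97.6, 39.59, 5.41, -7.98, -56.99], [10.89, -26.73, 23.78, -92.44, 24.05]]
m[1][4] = -56.99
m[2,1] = -26.73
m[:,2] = [-63.28, 5.41, 23.78]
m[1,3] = -7.98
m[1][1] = 39.59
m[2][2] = 23.78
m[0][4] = 27.65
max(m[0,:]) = 27.65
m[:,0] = [-44.9, -97.6, 10.89]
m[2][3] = -92.44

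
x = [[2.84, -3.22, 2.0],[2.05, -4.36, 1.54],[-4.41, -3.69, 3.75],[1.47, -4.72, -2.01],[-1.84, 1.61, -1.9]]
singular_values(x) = [8.84, 6.42, 3.72]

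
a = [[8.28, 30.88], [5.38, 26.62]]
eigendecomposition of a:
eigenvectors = [[-0.98,-0.78], [0.21,-0.63]]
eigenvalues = [1.63, 33.27]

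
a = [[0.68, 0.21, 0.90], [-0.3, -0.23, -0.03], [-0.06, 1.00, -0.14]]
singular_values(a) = [1.18, 1.02, 0.21]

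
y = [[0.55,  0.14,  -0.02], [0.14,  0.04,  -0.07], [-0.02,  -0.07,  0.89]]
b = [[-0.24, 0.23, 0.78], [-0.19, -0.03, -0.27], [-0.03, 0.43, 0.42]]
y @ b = [[-0.16,0.11,0.38], [-0.04,0.0,0.07], [-0.01,0.38,0.38]]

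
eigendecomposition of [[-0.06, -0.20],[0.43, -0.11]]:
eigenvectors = [[0.05+0.56j, 0.05-0.56j], [0.83+0.00j, (0.83-0j)]]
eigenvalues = [(-0.08+0.29j), (-0.08-0.29j)]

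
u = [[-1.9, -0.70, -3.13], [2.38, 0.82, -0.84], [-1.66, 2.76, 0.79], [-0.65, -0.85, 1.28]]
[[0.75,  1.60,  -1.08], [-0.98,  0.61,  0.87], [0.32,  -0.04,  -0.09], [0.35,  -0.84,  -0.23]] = u @ [[-0.37, 0.01, 0.35], [-0.11, 0.15, 0.15], [0.01, -0.55, 0.1]]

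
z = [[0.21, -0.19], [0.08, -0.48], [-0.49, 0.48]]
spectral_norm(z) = 0.85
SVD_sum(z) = [[0.16,-0.22], [0.26,-0.35], [-0.4,0.55]] + [[0.05,0.03], [-0.18,-0.13], [-0.09,-0.07]]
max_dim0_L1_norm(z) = 1.15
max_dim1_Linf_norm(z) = 0.49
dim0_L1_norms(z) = [0.78, 1.15]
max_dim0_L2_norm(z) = 0.7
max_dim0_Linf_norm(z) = 0.49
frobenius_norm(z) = 0.89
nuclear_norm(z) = 1.10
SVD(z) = [[-0.33, 0.23], [-0.51, -0.86], [0.79, -0.46]] @ diag([0.8507547196384739, 0.25242109066570045]) @ [[-0.59, 0.81], [0.81, 0.59]]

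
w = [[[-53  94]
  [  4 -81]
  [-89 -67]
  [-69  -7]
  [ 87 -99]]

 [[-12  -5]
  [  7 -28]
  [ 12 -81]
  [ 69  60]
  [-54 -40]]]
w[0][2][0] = -89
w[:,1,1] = [-81, -28]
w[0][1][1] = -81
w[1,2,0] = 12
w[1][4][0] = -54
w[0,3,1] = -7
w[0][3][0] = -69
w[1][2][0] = 12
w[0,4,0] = 87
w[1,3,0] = 69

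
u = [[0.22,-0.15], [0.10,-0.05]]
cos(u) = [[0.98, 0.01],[-0.01, 1.01]]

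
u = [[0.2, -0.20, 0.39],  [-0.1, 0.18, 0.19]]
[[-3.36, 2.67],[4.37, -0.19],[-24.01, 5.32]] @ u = [[-0.94,1.15,-0.80], [0.89,-0.91,1.67], [-5.33,5.76,-8.35]]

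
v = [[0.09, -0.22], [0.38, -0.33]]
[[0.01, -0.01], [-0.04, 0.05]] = v @ [[-0.23, 0.23], [-0.13, 0.12]]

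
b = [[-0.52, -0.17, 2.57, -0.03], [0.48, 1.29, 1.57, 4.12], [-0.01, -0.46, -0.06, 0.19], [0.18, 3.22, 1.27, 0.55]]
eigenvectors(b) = [[0.06, -0.15, 0.99, 0.97], [-0.78, 0.67, -0.04, -0.10], [0.05, 0.16, 0.04, 0.18], [-0.62, -0.71, -0.12, -0.15]]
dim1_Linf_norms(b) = [2.57, 4.12, 0.46, 3.22]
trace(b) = 1.26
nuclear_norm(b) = 10.41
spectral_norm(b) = 5.23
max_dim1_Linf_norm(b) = 4.12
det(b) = -0.10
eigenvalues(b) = [4.45, -2.77, -0.4, -0.02]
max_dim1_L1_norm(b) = 7.46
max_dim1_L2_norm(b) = 4.62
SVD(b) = [[0.21, -0.26, -0.94, -0.02], [0.84, 0.54, 0.03, -0.07], [-0.03, 0.16, -0.07, 0.98], [0.51, -0.78, 0.32, 0.17]] @ diag([5.231260175047637, 2.74838970499267, 2.42626519211702, 0.002868444216603064]) @ [[0.07, 0.52, 0.48, 0.71], [0.09, -0.67, -0.30, 0.68], [0.23, 0.53, -0.81, 0.14], [-0.97, 0.10, -0.19, 0.15]]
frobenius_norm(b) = 6.39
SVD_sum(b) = [[0.08, 0.55, 0.51, 0.76], [0.32, 2.25, 2.08, 3.10], [-0.01, -0.07, -0.06, -0.09], [0.20, 1.37, 1.27, 1.89]] + [[-0.07, 0.48, 0.21, -0.48], [0.14, -1.0, -0.44, 1.01], [0.04, -0.30, -0.13, 0.31], [-0.2, 1.43, 0.63, -1.45]] + [[-0.53,-1.2,1.85,-0.31],[0.02,0.04,-0.06,0.01],[-0.04,-0.09,0.14,-0.02],[0.18,0.41,-0.63,0.11]] + [[0.0, -0.00, 0.00, -0.0], [0.00, -0.0, 0.0, -0.00], [-0.0, 0.00, -0.00, 0.00], [-0.00, 0.0, -0.00, 0.00]]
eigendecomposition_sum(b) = [[-0.02, -0.18, -0.13, -0.2],[0.33, 2.45, 1.80, 2.68],[-0.02, -0.17, -0.12, -0.18],[0.26, 1.96, 1.44, 2.14]] + [[-0.03, 0.25, 0.03, -0.32], [0.13, -1.17, -0.13, 1.46], [0.03, -0.28, -0.03, 0.35], [-0.14, 1.23, 0.14, -1.54]] + [[-0.47, -0.25, 2.82, 0.51], [0.02, 0.01, -0.11, -0.02], [-0.02, -0.01, 0.12, 0.02], [0.06, 0.03, -0.33, -0.06]] + [[0.0, 0.01, -0.14, -0.02],[-0.0, -0.00, 0.01, 0.0],[0.0, 0.0, -0.03, -0.00],[-0.00, -0.00, 0.02, 0.00]]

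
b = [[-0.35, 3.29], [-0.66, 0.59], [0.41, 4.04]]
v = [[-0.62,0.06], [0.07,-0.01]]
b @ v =[[0.45, -0.05],  [0.45, -0.05],  [0.03, -0.02]]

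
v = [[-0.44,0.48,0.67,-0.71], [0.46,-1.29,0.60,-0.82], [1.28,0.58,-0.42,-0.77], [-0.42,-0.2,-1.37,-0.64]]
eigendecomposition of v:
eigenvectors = [[-0.48+0.00j, (-0.41+0j), -0.33-0.06j, -0.33+0.06j],[-0.36+0.00j, (0.91+0j), (0.18-0.55j), (0.18+0.55j)],[(-0.62+0j), -0.01+0.00j, (-0.28+0.28j), -0.28-0.28j],[0.51+0.00j, 0j, -0.63+0.00j, -0.63-0.00j]]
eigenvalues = [(1.54+0j), (-1.5+0j), (-1.42+0.4j), (-1.42-0.4j)]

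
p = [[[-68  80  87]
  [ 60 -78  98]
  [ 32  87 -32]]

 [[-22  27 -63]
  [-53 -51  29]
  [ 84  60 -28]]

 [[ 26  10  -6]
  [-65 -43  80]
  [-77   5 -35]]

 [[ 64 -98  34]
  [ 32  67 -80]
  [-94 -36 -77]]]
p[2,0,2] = -6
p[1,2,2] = -28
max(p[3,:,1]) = 67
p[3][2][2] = -77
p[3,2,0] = -94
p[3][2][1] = -36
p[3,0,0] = 64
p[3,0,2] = 34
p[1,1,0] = -53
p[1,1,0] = -53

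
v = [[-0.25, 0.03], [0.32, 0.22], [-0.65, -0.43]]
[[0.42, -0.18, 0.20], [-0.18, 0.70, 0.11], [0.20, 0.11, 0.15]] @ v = [[-0.29, -0.11], [0.2, 0.1], [-0.11, -0.03]]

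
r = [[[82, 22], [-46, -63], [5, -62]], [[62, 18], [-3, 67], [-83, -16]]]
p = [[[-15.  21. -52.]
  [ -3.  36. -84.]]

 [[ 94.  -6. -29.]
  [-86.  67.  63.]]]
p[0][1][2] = -84.0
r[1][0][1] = 18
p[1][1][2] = 63.0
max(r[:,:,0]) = 82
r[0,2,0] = 5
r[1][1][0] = -3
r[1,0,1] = 18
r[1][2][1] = -16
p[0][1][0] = -3.0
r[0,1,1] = -63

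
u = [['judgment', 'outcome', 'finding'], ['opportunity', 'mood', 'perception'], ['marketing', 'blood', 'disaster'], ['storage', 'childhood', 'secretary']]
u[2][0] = 'marketing'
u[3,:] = ['storage', 'childhood', 'secretary']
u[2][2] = 'disaster'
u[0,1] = 'outcome'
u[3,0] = 'storage'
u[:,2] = ['finding', 'perception', 'disaster', 'secretary']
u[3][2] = 'secretary'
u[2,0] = 'marketing'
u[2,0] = 'marketing'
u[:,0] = ['judgment', 'opportunity', 'marketing', 'storage']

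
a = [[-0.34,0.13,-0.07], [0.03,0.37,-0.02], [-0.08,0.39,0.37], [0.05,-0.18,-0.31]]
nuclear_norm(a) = 1.34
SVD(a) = [[-0.18, 0.92, -0.33], [-0.39, 0.22, 0.86], [-0.77, -0.16, -0.13], [0.47, 0.27, 0.37]] @ diag([0.7018515522490854, 0.36351901328478037, 0.2779538191606819]) @ [[0.19, -0.79, -0.59],[-0.77, 0.25, -0.58],[0.60, 0.56, -0.56]]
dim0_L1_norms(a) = [0.5, 1.07, 0.77]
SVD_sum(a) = [[-0.02, 0.1, 0.07], [-0.05, 0.22, 0.16], [-0.10, 0.42, 0.32], [0.06, -0.26, -0.19]] + [[-0.26, 0.08, -0.2], [-0.06, 0.02, -0.05], [0.05, -0.01, 0.03], [-0.08, 0.02, -0.06]] + [[-0.06, -0.05, 0.05], [0.14, 0.13, -0.13], [-0.02, -0.02, 0.02], [0.06, 0.06, -0.06]]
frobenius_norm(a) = 0.84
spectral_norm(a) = 0.70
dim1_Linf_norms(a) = [0.34, 0.37, 0.39, 0.31]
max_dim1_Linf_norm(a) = 0.39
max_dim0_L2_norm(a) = 0.58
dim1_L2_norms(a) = [0.37, 0.37, 0.54, 0.36]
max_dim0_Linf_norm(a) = 0.39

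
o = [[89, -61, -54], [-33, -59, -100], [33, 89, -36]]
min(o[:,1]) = -61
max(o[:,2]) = -36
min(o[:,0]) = -33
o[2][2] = -36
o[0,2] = -54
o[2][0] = 33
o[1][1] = -59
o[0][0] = 89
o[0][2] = -54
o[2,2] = -36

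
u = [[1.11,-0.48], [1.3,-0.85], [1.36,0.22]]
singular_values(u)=[2.28, 0.76]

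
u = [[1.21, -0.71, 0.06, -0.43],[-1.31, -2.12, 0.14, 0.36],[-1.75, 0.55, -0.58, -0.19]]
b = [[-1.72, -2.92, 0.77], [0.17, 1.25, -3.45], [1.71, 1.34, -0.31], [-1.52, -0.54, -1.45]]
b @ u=[[0.40, 7.84, -0.96, -0.46], [4.61, -4.67, 2.19, 1.03], [0.86, -4.23, 0.47, -0.19], [1.41, 1.43, 0.67, 0.73]]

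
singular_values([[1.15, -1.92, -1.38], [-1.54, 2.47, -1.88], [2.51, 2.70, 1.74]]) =[4.33, 3.67, 1.82]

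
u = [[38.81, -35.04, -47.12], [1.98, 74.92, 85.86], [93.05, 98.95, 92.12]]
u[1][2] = 85.86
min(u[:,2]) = -47.12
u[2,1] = 98.95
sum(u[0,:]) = -43.349999999999994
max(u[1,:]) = 85.86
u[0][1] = -35.04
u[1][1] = 74.92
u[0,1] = -35.04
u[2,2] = 92.12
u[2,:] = [93.05, 98.95, 92.12]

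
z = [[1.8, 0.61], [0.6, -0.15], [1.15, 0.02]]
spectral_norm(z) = 2.27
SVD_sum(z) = [[1.85,0.40], [0.54,0.12], [1.10,0.24]] + [[-0.05, 0.21], [0.06, -0.27], [0.05, -0.22]]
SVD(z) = [[-0.83, 0.52], [-0.24, -0.66], [-0.5, -0.54]] @ diag([2.2685289573892367, 0.4138554934835377]) @ [[-0.98, -0.21], [-0.21, 0.98]]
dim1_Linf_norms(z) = [1.8, 0.6, 1.15]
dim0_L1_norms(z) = [3.55, 0.78]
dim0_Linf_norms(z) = [1.8, 0.61]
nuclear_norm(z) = 2.68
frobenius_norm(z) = 2.31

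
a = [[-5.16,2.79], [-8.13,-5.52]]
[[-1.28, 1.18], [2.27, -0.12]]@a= [[-2.99, -10.08], [-10.74, 7.0]]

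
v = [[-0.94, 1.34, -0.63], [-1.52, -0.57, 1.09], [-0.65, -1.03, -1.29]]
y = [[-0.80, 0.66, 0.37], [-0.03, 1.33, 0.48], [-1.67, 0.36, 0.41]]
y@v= [[-0.49,-1.83,0.75], [-2.31,-1.29,0.85], [0.76,-2.87,0.92]]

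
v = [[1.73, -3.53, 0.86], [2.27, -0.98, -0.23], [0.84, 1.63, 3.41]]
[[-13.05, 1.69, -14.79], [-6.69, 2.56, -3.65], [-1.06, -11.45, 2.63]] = v @ [[-1.98, 0.39, -0.03], [2.48, -1.01, 3.91], [-1.01, -2.97, -1.09]]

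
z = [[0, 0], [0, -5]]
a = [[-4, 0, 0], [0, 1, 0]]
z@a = [[0, 0, 0], [0, -5, 0]]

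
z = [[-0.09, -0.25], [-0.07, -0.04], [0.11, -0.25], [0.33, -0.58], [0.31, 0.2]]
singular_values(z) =[0.75, 0.42]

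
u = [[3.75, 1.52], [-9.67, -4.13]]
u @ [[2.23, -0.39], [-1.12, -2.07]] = [[6.66,  -4.61], [-16.94,  12.32]]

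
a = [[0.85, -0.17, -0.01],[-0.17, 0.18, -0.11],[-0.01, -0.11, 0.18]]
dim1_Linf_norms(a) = [0.85, 0.18, 0.18]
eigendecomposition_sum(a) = [[0.84, -0.20, 0.02], [-0.20, 0.05, -0.00], [0.02, -0.00, 0.0]] + [[0.00, 0.01, 0.01],  [0.01, 0.03, 0.02],  [0.01, 0.02, 0.02]] + [[0.01, 0.03, -0.03], [0.03, 0.10, -0.13], [-0.03, -0.13, 0.16]]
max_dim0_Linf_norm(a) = 0.85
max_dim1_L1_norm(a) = 1.03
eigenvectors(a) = [[0.97, -0.17, -0.17], [-0.24, -0.75, -0.62], [0.02, -0.64, 0.77]]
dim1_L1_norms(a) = [1.03, 0.46, 0.3]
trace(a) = 1.21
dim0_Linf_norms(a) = [0.85, 0.18, 0.18]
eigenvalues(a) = [0.89, 0.05, 0.27]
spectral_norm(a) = 0.89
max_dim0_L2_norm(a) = 0.87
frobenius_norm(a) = 0.93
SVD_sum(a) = [[0.84, -0.2, 0.02], [-0.2, 0.05, -0.0], [0.02, -0.00, 0.0]] + [[0.01, 0.03, -0.03],[0.03, 0.10, -0.13],[-0.03, -0.13, 0.16]] + [[0.00, 0.01, 0.01], [0.01, 0.03, 0.02], [0.01, 0.02, 0.02]]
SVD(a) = [[-0.97, -0.17, 0.17], [0.24, -0.62, 0.75], [-0.02, 0.77, 0.64]] @ diag([0.8910281943534285, 0.2706102711421907, 0.048361534504380424]) @ [[-0.97, 0.24, -0.02], [-0.17, -0.62, 0.77], [0.17, 0.75, 0.64]]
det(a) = 0.01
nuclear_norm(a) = 1.21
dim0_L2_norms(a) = [0.87, 0.27, 0.21]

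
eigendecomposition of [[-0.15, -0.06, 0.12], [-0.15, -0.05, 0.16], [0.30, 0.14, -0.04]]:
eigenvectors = [[0.5, 0.43, 0.24],[0.55, -0.89, 0.52],[-0.67, 0.11, 0.82]]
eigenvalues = [-0.38, 0.0, 0.13]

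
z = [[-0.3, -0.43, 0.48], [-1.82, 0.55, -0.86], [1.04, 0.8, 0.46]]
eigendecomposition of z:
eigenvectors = [[(-0.65+0j), (-0.25-0.06j), -0.25+0.06j],[-0.39+0.00j, (0.81+0j), (0.81-0j)],[0.66+0.00j, 0.21-0.48j, 0.21+0.48j]]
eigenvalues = [(-1.04+0j), (0.88+0.64j), (0.88-0.64j)]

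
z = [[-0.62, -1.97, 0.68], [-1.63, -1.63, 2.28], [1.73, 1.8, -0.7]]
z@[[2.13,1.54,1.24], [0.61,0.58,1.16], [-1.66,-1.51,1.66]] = [[-3.65,-3.12,-1.93],[-8.25,-6.9,-0.13],[5.94,4.77,3.07]]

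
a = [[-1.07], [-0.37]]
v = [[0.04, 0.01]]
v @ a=[[-0.05]]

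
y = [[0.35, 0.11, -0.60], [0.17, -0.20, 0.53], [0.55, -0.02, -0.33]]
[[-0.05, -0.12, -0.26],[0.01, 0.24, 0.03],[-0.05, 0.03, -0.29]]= y @ [[-0.05, 0.31, -0.37], [0.05, 0.17, 0.22], [0.06, 0.41, 0.26]]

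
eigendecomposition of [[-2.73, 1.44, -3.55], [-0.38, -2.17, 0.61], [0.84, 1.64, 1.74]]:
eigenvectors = [[0.59+0.00j,0.91+0.00j,(0.91-0j)], [(-0.19+0j),(-0.04+0.35j),-0.04-0.35j], [-0.78+0.00j,(-0.12-0.18j),-0.12+0.18j]]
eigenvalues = [(1.51+0j), (-2.33+1.23j), (-2.33-1.23j)]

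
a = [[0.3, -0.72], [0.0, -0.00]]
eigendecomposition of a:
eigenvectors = [[1.00, 0.92],[0.00, 0.38]]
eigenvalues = [0.3, -0.0]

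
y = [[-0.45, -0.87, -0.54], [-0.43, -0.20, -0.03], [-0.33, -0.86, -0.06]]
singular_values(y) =[1.46, 0.32, 0.31]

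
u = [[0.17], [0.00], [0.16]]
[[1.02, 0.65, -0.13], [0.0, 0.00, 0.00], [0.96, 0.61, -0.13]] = u@[[6.01, 3.81, -0.79]]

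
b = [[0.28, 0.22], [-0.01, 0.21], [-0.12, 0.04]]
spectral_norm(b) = 0.38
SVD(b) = [[-0.92, 0.23], [-0.37, -0.79], [0.15, -0.58]] @ diag([0.3849718049123098, 0.1969688031708537]) @ [[-0.7, -0.71], [0.71, -0.70]]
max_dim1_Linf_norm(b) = 0.28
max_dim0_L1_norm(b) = 0.47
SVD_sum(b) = [[0.25, 0.25], [0.10, 0.1], [-0.04, -0.04]] + [[0.03, -0.03], [-0.11, 0.11], [-0.08, 0.08]]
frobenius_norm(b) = 0.43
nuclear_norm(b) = 0.58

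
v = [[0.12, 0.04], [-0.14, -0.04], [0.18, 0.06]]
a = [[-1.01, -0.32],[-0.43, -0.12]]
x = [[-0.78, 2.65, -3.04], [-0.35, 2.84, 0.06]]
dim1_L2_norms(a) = [1.06, 0.45]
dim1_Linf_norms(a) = [1.01, 0.43]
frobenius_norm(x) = 5.01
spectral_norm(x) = 4.62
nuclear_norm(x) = 6.56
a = x @ v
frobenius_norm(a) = 1.15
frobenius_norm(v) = 0.27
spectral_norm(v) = 0.27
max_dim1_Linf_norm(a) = 1.01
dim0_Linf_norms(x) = [0.78, 2.84, 3.04]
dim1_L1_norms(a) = [1.33, 0.55]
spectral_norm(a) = 1.15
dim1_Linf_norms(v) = [0.12, 0.14, 0.18]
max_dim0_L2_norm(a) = 1.1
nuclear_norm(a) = 1.16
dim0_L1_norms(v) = [0.44, 0.14]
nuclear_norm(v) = 0.28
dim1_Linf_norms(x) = [3.04, 2.84]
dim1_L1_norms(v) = [0.16, 0.18, 0.24]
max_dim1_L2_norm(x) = 4.11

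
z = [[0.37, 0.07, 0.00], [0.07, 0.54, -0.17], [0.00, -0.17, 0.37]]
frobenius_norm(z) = 0.80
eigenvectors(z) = [[-0.21, 0.92, -0.32], [-0.84, -0.0, 0.54], [0.5, 0.38, 0.78]]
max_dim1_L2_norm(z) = 0.57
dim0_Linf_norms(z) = [0.37, 0.54, 0.37]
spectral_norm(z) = 0.66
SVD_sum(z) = [[0.03, 0.11, -0.07], [0.11, 0.47, -0.28], [-0.07, -0.28, 0.16]] + [[0.32, -0.00, 0.13], [0.0, -0.0, 0.00], [0.13, -0.00, 0.05]] + [[0.03, -0.04, -0.06], [-0.04, 0.07, 0.11], [-0.06, 0.11, 0.15]]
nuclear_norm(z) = 1.28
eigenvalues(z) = [0.66, 0.37, 0.25]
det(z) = 0.06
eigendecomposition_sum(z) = [[0.03,0.11,-0.07], [0.11,0.47,-0.28], [-0.07,-0.28,0.16]] + [[0.32, 0.0, 0.13], [-0.0, -0.00, -0.0], [0.13, 0.0, 0.05]] + [[0.03,-0.04,-0.06],[-0.04,0.07,0.11],[-0.06,0.11,0.15]]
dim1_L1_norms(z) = [0.44, 0.78, 0.54]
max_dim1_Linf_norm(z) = 0.54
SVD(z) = [[-0.21,0.92,-0.32], [-0.84,0.00,0.54], [0.50,0.38,0.78]] @ diag([0.6575462910052908, 0.37000000000000005, 0.2524537089947091]) @ [[-0.21,-0.84,0.50], [0.92,-0.00,0.38], [-0.32,0.54,0.78]]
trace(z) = 1.28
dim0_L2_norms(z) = [0.38, 0.57, 0.41]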